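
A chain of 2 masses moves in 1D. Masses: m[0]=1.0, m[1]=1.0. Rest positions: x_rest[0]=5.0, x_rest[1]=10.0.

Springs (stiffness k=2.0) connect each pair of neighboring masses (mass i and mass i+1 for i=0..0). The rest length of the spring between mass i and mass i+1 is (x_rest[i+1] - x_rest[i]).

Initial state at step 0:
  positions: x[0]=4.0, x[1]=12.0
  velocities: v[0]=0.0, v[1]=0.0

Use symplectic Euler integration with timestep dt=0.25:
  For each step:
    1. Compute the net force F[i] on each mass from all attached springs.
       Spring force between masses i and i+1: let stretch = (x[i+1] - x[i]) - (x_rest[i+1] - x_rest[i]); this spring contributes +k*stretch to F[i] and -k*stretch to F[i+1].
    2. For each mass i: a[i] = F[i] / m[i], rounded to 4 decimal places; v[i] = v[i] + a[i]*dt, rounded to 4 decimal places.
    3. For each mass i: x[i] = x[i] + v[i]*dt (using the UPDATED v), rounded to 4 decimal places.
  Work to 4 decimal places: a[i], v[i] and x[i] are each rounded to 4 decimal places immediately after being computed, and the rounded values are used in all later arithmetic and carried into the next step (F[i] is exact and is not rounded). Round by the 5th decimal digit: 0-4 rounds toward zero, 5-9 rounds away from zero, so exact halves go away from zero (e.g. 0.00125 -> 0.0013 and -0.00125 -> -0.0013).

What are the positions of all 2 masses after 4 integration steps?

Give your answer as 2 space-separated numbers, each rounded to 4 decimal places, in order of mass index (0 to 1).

Answer: 6.5021 9.4981

Derivation:
Step 0: x=[4.0000 12.0000] v=[0.0000 0.0000]
Step 1: x=[4.3750 11.6250] v=[1.5000 -1.5000]
Step 2: x=[5.0313 10.9688] v=[2.6250 -2.6250]
Step 3: x=[5.8048 10.1954] v=[3.0938 -3.0938]
Step 4: x=[6.5021 9.4981] v=[2.7891 -2.7891]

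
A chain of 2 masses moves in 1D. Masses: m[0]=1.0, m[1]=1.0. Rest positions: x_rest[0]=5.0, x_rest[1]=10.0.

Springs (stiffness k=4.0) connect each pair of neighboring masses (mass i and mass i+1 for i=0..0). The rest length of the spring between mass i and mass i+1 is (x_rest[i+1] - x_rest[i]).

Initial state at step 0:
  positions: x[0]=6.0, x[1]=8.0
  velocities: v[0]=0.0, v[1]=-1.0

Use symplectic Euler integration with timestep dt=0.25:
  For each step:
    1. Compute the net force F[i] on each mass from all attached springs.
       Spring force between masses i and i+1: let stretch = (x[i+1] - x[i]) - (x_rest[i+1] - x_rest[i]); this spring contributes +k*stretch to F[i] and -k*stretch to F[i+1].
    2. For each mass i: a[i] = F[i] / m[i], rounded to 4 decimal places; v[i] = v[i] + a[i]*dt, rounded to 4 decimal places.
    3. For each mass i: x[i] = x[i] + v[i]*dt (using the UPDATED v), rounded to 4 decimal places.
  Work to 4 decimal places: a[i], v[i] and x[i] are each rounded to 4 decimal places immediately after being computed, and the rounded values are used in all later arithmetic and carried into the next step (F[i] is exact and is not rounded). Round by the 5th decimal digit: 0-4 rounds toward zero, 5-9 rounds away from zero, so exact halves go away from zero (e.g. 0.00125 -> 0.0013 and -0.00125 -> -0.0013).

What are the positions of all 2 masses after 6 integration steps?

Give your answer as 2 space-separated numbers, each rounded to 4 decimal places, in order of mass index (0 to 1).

Answer: 3.5508 8.9493

Derivation:
Step 0: x=[6.0000 8.0000] v=[0.0000 -1.0000]
Step 1: x=[5.2500 8.5000] v=[-3.0000 2.0000]
Step 2: x=[4.0625 9.4375] v=[-4.7500 3.7500]
Step 3: x=[2.9688 10.2813] v=[-4.3750 3.3750]
Step 4: x=[2.4532 10.5469] v=[-2.0625 1.0625]
Step 5: x=[2.7110 10.0391] v=[1.0312 -2.0312]
Step 6: x=[3.5508 8.9493] v=[3.3593 -4.3593]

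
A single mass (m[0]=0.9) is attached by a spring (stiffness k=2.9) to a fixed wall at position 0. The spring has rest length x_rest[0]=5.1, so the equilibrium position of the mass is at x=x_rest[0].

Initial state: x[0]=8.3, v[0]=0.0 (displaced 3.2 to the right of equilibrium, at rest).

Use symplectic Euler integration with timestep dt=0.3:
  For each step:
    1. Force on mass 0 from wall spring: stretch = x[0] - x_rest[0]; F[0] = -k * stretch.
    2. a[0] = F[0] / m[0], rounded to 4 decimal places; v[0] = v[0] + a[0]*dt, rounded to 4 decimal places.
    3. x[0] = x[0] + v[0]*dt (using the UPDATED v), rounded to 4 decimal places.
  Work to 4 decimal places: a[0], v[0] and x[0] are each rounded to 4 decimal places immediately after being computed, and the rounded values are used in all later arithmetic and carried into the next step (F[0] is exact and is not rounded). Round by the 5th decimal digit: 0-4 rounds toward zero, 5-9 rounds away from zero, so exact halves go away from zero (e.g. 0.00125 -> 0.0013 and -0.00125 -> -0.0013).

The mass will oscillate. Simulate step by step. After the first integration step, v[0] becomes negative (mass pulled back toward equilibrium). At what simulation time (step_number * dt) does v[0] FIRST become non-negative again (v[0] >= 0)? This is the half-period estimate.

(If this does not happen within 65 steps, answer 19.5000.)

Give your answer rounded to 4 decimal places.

Step 0: x=[8.3000] v=[0.0000]
Step 1: x=[7.3720] v=[-3.0933]
Step 2: x=[5.7851] v=[-5.2896]
Step 3: x=[3.9995] v=[-5.9519]
Step 4: x=[2.5331] v=[-4.8881]
Step 5: x=[1.8111] v=[-2.4068]
Step 6: x=[2.0429] v=[0.7725]
First v>=0 after going negative at step 6, time=1.8000

Answer: 1.8000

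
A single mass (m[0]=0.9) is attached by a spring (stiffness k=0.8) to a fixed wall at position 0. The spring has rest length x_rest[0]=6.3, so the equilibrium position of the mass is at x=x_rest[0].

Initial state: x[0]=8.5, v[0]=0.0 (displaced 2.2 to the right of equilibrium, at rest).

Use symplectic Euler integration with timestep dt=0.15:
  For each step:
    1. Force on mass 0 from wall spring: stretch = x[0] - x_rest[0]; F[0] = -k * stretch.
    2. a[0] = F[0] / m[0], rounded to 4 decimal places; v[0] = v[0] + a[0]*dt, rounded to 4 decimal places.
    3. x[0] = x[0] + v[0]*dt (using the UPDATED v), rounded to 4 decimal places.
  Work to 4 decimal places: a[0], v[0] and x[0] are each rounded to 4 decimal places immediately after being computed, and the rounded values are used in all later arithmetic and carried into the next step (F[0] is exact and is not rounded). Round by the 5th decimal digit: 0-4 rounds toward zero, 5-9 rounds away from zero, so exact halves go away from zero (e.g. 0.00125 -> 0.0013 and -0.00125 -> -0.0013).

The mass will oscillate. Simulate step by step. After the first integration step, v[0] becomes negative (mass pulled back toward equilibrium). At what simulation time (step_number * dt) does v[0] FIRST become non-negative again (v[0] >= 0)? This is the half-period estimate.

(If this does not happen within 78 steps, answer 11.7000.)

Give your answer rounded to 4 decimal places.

Answer: 3.4500

Derivation:
Step 0: x=[8.5000] v=[0.0000]
Step 1: x=[8.4560] v=[-0.2933]
Step 2: x=[8.3689] v=[-0.5808]
Step 3: x=[8.2404] v=[-0.8567]
Step 4: x=[8.0731] v=[-1.1154]
Step 5: x=[7.8703] v=[-1.3518]
Step 6: x=[7.6361] v=[-1.5612]
Step 7: x=[7.3752] v=[-1.7393]
Step 8: x=[7.0928] v=[-1.8827]
Step 9: x=[6.7945] v=[-1.9884]
Step 10: x=[6.4864] v=[-2.0543]
Step 11: x=[6.1745] v=[-2.0792]
Step 12: x=[5.8651] v=[-2.0625]
Step 13: x=[5.5644] v=[-2.0045]
Step 14: x=[5.2784] v=[-1.9064]
Step 15: x=[5.0129] v=[-1.7702]
Step 16: x=[4.7731] v=[-1.5986]
Step 17: x=[4.5639] v=[-1.3950]
Step 18: x=[4.3894] v=[-1.1635]
Step 19: x=[4.2531] v=[-0.9088]
Step 20: x=[4.1577] v=[-0.6359]
Step 21: x=[4.1052] v=[-0.3503]
Step 22: x=[4.0965] v=[-0.0577]
Step 23: x=[4.1319] v=[0.2361]
First v>=0 after going negative at step 23, time=3.4500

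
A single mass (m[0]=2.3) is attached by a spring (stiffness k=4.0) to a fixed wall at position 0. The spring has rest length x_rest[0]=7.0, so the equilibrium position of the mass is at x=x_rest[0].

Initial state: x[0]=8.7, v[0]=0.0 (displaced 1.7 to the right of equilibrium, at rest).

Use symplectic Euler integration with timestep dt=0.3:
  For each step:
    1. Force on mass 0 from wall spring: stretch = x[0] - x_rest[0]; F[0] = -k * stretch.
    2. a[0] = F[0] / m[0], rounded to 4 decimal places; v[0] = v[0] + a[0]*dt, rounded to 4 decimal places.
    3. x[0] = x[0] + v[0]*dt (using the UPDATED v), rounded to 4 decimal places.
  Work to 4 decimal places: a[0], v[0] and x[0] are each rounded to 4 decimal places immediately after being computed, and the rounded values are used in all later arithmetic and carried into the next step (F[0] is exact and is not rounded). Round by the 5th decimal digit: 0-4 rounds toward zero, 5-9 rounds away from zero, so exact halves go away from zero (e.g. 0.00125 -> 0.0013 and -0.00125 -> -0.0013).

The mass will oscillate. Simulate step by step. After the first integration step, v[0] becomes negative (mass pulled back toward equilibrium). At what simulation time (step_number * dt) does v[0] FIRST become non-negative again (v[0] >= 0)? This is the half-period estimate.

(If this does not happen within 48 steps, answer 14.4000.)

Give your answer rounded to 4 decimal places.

Step 0: x=[8.7000] v=[0.0000]
Step 1: x=[8.4339] v=[-0.8870]
Step 2: x=[7.9434] v=[-1.6351]
Step 3: x=[7.3052] v=[-2.1273]
Step 4: x=[6.6193] v=[-2.2865]
Step 5: x=[5.9929] v=[-2.0879]
Step 6: x=[5.5242] v=[-1.5625]
Step 7: x=[5.2865] v=[-0.7925]
Step 8: x=[5.3170] v=[0.1015]
First v>=0 after going negative at step 8, time=2.4000

Answer: 2.4000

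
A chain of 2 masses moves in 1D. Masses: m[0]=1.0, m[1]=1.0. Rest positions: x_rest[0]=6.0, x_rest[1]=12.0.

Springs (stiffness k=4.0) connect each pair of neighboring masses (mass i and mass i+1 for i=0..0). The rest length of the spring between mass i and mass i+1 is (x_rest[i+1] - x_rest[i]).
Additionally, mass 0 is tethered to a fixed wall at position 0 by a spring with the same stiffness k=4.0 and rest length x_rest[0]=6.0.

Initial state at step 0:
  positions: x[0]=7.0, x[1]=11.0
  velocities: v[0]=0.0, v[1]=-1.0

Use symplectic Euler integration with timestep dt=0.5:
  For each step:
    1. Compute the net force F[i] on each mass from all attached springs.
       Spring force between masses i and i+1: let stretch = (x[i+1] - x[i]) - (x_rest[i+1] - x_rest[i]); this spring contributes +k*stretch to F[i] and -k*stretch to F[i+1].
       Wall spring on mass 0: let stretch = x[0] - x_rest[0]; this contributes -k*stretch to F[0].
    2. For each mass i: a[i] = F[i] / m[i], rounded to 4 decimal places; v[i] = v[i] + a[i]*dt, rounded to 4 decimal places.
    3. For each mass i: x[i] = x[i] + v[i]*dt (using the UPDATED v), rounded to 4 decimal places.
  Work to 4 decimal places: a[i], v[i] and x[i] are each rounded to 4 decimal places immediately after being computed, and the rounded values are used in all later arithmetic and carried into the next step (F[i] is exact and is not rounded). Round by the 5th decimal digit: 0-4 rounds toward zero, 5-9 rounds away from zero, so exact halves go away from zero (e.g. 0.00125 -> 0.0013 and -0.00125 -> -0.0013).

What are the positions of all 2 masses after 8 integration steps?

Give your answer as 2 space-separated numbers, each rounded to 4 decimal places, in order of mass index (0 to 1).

Step 0: x=[7.0000 11.0000] v=[0.0000 -1.0000]
Step 1: x=[4.0000 12.5000] v=[-6.0000 3.0000]
Step 2: x=[5.5000 11.5000] v=[3.0000 -2.0000]
Step 3: x=[7.5000 10.5000] v=[4.0000 -2.0000]
Step 4: x=[5.0000 12.5000] v=[-5.0000 4.0000]
Step 5: x=[5.0000 13.0000] v=[0.0000 1.0000]
Step 6: x=[8.0000 11.5000] v=[6.0000 -3.0000]
Step 7: x=[6.5000 12.5000] v=[-3.0000 2.0000]
Step 8: x=[4.5000 13.5000] v=[-4.0000 2.0000]

Answer: 4.5000 13.5000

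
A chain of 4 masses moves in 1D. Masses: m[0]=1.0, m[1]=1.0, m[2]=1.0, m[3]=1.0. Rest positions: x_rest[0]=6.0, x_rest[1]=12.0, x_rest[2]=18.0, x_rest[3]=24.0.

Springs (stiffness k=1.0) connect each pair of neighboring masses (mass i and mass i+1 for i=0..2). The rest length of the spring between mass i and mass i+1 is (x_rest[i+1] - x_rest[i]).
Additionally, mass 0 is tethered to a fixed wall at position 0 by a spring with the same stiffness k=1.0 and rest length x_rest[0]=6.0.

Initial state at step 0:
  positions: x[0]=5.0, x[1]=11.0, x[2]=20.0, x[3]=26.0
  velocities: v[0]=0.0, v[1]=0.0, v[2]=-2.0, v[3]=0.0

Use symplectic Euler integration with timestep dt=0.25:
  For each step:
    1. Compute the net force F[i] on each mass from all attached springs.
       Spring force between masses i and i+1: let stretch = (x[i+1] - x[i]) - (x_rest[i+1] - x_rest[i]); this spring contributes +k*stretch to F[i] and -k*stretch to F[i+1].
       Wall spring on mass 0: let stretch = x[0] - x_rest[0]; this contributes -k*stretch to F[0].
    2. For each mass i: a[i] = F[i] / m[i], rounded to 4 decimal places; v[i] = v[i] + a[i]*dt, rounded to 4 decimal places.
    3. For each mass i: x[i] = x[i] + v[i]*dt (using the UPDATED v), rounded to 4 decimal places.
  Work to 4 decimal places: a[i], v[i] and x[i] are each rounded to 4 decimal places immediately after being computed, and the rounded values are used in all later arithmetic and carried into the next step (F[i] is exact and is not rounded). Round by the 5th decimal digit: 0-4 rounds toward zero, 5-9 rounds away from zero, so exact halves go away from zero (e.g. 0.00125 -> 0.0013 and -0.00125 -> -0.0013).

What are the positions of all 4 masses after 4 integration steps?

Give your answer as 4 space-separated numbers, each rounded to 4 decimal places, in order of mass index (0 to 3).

Answer: 5.6562 12.1819 17.1613 25.5657

Derivation:
Step 0: x=[5.0000 11.0000 20.0000 26.0000] v=[0.0000 0.0000 -2.0000 0.0000]
Step 1: x=[5.0625 11.1875 19.3125 26.0000] v=[0.2500 0.7500 -2.7500 0.0000]
Step 2: x=[5.1914 11.5000 18.5352 25.9570] v=[0.5156 1.2500 -3.1094 -0.1719]
Step 3: x=[5.3901 11.8579 17.7820 25.8252] v=[0.7949 1.4317 -3.0128 -0.5274]
Step 4: x=[5.6562 12.1819 17.1613 25.5657] v=[1.0643 1.2958 -2.4830 -1.0382]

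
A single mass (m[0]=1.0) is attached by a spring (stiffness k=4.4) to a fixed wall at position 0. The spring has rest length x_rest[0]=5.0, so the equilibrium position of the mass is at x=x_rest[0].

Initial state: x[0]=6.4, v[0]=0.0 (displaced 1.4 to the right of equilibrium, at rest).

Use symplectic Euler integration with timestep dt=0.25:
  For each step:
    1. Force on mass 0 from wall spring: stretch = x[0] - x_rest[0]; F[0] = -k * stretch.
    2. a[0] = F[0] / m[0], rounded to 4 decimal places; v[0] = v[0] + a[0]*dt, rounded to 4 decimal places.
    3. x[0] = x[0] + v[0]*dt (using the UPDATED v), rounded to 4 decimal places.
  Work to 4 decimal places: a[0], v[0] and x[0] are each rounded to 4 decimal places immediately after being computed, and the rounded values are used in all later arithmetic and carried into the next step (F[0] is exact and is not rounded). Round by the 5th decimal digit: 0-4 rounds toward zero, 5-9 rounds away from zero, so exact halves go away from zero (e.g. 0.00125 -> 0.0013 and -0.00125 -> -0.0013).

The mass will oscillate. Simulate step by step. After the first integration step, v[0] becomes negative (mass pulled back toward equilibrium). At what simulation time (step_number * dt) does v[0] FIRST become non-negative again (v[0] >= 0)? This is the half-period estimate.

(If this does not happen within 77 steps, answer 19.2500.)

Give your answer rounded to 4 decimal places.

Answer: 1.5000

Derivation:
Step 0: x=[6.4000] v=[0.0000]
Step 1: x=[6.0150] v=[-1.5400]
Step 2: x=[5.3509] v=[-2.6565]
Step 3: x=[4.5903] v=[-3.0425]
Step 4: x=[3.9424] v=[-2.5918]
Step 5: x=[3.5853] v=[-1.4285]
Step 6: x=[3.6172] v=[0.1277]
First v>=0 after going negative at step 6, time=1.5000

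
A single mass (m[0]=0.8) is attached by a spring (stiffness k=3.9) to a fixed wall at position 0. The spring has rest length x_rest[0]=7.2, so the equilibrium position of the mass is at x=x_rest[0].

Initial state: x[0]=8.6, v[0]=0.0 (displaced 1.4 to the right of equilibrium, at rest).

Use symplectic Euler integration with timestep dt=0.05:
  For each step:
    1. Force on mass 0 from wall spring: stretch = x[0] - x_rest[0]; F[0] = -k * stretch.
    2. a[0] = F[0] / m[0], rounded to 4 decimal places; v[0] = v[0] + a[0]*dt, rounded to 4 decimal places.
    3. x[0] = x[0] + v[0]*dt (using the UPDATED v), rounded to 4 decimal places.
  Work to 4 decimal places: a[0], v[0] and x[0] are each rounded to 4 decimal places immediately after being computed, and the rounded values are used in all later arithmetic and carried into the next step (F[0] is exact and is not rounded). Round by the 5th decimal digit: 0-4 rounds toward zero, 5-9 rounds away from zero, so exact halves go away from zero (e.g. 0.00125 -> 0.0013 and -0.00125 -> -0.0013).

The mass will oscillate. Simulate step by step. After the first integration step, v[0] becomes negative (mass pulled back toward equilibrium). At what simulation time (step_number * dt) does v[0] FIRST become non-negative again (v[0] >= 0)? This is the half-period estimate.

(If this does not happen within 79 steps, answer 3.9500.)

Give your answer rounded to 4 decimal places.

Answer: 1.4500

Derivation:
Step 0: x=[8.6000] v=[0.0000]
Step 1: x=[8.5829] v=[-0.3413]
Step 2: x=[8.5490] v=[-0.6784]
Step 3: x=[8.4986] v=[-1.0072]
Step 4: x=[8.4324] v=[-1.3237]
Step 5: x=[8.3512] v=[-1.6241]
Step 6: x=[8.2560] v=[-1.9047]
Step 7: x=[8.1479] v=[-2.1621]
Step 8: x=[8.0282] v=[-2.3932]
Step 9: x=[7.8984] v=[-2.5951]
Step 10: x=[7.7601] v=[-2.7653]
Step 11: x=[7.6150] v=[-2.9018]
Step 12: x=[7.4649] v=[-3.0030]
Step 13: x=[7.3115] v=[-3.0676]
Step 14: x=[7.1568] v=[-3.0948]
Step 15: x=[7.0026] v=[-3.0843]
Step 16: x=[6.8508] v=[-3.0362]
Step 17: x=[6.7032] v=[-2.9511]
Step 18: x=[6.5617] v=[-2.8300]
Step 19: x=[6.4280] v=[-2.6744]
Step 20: x=[6.3037] v=[-2.4862]
Step 21: x=[6.1903] v=[-2.2677]
Step 22: x=[6.0892] v=[-2.0216]
Step 23: x=[6.0017] v=[-1.7508]
Step 24: x=[5.9288] v=[-1.4587]
Step 25: x=[5.8714] v=[-1.1488]
Step 26: x=[5.8302] v=[-0.8250]
Step 27: x=[5.8056] v=[-0.4911]
Step 28: x=[5.7980] v=[-0.1512]
Step 29: x=[5.8075] v=[0.1905]
First v>=0 after going negative at step 29, time=1.4500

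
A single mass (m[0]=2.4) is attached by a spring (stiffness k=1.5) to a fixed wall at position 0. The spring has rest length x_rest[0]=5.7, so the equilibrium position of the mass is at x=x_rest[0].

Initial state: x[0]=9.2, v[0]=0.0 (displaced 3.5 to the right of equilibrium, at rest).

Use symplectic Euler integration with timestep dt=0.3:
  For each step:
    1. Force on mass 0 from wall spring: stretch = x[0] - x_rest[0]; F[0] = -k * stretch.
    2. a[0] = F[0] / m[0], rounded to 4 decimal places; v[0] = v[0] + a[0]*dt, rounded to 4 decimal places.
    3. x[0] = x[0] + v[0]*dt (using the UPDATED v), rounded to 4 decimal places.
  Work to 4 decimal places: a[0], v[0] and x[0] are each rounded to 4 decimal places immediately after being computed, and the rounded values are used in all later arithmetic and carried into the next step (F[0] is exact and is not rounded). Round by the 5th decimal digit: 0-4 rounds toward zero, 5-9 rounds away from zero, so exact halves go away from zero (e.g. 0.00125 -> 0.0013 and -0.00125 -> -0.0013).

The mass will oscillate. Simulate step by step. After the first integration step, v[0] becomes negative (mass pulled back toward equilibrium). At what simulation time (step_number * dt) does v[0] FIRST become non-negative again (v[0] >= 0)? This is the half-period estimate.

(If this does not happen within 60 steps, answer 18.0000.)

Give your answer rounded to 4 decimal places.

Answer: 4.2000

Derivation:
Step 0: x=[9.2000] v=[0.0000]
Step 1: x=[9.0031] v=[-0.6563]
Step 2: x=[8.6204] v=[-1.2756]
Step 3: x=[8.0734] v=[-1.8232]
Step 4: x=[7.3929] v=[-2.2682]
Step 5: x=[6.6172] v=[-2.5856]
Step 6: x=[5.7899] v=[-2.7576]
Step 7: x=[4.9576] v=[-2.7745]
Step 8: x=[4.1670] v=[-2.6353]
Step 9: x=[3.4626] v=[-2.3479]
Step 10: x=[2.8841] v=[-1.9284]
Step 11: x=[2.4640] v=[-1.4004]
Step 12: x=[2.2259] v=[-0.7937]
Step 13: x=[2.1832] v=[-0.1423]
Step 14: x=[2.3383] v=[0.5171]
First v>=0 after going negative at step 14, time=4.2000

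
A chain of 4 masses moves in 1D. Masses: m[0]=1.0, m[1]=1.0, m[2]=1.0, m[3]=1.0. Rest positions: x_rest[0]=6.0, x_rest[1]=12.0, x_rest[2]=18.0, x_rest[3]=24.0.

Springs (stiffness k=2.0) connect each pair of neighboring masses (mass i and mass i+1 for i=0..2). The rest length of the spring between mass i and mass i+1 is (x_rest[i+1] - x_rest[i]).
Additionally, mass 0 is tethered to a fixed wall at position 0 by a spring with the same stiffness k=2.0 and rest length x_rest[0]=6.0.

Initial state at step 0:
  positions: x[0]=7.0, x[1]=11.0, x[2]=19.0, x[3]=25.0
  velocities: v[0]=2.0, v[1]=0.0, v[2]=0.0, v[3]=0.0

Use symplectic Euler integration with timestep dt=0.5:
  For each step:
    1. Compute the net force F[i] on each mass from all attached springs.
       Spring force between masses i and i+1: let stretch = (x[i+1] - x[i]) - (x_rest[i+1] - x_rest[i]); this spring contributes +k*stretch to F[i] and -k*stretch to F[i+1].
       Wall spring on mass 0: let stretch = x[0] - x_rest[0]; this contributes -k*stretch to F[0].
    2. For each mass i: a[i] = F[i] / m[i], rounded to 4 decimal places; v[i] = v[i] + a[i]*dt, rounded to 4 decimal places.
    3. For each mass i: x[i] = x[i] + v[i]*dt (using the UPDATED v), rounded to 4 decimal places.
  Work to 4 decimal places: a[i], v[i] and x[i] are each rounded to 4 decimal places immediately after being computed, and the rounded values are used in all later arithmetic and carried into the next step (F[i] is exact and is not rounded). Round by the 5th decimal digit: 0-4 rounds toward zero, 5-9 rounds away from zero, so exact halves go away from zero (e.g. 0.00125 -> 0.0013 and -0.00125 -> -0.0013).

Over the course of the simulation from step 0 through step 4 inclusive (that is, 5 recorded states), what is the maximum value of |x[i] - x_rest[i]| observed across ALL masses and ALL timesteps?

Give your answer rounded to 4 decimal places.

Answer: 2.2500

Derivation:
Step 0: x=[7.0000 11.0000 19.0000 25.0000] v=[2.0000 0.0000 0.0000 0.0000]
Step 1: x=[6.5000 13.0000 18.0000 25.0000] v=[-1.0000 4.0000 -2.0000 0.0000]
Step 2: x=[6.0000 14.2500 18.0000 24.5000] v=[-1.0000 2.5000 0.0000 -1.0000]
Step 3: x=[6.6250 13.2500 19.3750 23.7500] v=[1.2500 -2.0000 2.7500 -1.5000]
Step 4: x=[7.2500 12.0000 19.8750 23.8125] v=[1.2500 -2.5000 1.0000 0.1250]
Max displacement = 2.2500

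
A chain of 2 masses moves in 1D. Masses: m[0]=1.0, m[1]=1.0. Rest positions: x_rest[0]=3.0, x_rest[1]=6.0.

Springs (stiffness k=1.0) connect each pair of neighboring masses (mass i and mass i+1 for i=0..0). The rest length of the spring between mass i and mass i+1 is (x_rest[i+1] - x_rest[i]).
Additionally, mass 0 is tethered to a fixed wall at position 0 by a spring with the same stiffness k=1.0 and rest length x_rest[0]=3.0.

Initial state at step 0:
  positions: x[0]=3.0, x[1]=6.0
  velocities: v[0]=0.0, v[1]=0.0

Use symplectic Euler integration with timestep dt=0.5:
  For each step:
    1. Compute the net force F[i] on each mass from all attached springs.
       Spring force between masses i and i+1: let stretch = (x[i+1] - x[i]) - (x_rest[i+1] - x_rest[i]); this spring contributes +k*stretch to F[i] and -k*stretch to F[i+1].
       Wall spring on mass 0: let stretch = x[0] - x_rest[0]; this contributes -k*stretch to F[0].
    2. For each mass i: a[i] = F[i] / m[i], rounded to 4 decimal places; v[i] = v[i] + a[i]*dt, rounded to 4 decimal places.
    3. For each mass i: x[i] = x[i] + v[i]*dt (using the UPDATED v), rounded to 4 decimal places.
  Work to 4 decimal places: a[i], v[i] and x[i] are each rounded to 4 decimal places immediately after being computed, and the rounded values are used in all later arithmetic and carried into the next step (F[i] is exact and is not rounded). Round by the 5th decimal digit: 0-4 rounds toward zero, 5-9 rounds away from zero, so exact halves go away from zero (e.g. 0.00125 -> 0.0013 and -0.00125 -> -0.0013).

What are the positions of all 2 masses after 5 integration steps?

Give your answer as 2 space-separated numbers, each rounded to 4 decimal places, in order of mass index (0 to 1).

Step 0: x=[3.0000 6.0000] v=[0.0000 0.0000]
Step 1: x=[3.0000 6.0000] v=[0.0000 0.0000]
Step 2: x=[3.0000 6.0000] v=[0.0000 0.0000]
Step 3: x=[3.0000 6.0000] v=[0.0000 0.0000]
Step 4: x=[3.0000 6.0000] v=[0.0000 0.0000]
Step 5: x=[3.0000 6.0000] v=[0.0000 0.0000]

Answer: 3.0000 6.0000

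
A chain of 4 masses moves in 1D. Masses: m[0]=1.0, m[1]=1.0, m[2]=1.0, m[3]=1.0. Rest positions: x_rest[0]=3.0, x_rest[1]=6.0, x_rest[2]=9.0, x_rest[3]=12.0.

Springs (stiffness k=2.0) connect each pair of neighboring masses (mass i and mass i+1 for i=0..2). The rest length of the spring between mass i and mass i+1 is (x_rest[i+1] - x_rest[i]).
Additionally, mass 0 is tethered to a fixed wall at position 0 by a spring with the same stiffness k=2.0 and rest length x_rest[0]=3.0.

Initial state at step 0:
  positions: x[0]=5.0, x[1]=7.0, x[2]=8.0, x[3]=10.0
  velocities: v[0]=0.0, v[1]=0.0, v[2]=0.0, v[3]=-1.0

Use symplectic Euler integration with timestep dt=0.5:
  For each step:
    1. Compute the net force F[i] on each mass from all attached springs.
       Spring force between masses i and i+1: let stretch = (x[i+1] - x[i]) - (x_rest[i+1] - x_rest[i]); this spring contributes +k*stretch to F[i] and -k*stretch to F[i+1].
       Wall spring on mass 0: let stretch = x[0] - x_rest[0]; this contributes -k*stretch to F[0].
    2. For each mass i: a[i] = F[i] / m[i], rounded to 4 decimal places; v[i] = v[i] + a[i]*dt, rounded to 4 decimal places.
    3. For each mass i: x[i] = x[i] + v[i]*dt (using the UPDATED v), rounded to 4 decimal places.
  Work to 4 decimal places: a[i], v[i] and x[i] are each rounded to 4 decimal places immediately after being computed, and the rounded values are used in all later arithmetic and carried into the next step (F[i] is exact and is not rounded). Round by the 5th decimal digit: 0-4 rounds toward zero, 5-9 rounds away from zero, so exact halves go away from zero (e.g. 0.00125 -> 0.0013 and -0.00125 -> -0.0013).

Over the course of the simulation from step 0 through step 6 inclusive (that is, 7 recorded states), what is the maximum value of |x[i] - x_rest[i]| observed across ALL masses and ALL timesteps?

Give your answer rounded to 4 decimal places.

Answer: 2.5625

Derivation:
Step 0: x=[5.0000 7.0000 8.0000 10.0000] v=[0.0000 0.0000 0.0000 -1.0000]
Step 1: x=[3.5000 6.5000 8.5000 10.0000] v=[-3.0000 -1.0000 1.0000 0.0000]
Step 2: x=[1.7500 5.5000 8.7500 10.7500] v=[-3.5000 -2.0000 0.5000 1.5000]
Step 3: x=[1.0000 4.2500 8.3750 12.0000] v=[-1.5000 -2.5000 -0.7500 2.5000]
Step 4: x=[1.3750 3.4375 7.7500 12.9375] v=[0.7500 -1.6250 -1.2500 1.8750]
Step 5: x=[2.0938 3.7500 7.5625 12.7813] v=[1.4375 0.6250 -0.3750 -0.3125]
Step 6: x=[2.5938 5.1407 8.0782 11.5157] v=[0.9999 2.7813 1.0313 -2.5313]
Max displacement = 2.5625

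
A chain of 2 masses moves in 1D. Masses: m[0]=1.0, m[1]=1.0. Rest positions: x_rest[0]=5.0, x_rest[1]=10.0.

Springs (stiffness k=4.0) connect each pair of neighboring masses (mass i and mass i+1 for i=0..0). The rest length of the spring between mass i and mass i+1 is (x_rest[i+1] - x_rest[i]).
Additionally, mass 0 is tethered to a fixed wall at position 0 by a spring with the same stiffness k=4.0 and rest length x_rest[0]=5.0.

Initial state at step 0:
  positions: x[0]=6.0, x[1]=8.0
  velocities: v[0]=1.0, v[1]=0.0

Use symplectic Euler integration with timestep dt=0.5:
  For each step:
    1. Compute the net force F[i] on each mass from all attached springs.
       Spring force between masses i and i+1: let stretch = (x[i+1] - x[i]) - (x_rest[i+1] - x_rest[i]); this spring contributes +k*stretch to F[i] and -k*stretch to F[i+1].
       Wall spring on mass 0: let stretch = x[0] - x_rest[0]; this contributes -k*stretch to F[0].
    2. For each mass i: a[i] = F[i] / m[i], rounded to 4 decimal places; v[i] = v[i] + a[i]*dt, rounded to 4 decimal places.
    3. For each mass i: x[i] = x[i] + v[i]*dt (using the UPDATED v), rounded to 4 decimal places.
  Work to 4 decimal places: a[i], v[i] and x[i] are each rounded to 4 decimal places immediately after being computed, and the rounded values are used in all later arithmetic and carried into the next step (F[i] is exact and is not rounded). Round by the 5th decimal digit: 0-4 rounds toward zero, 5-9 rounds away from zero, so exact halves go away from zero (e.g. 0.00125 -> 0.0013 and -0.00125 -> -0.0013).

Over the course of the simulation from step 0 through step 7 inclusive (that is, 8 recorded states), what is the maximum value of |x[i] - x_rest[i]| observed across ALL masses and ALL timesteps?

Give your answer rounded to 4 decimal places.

Answer: 3.0000

Derivation:
Step 0: x=[6.0000 8.0000] v=[1.0000 0.0000]
Step 1: x=[2.5000 11.0000] v=[-7.0000 6.0000]
Step 2: x=[5.0000 10.5000] v=[5.0000 -1.0000]
Step 3: x=[8.0000 9.5000] v=[6.0000 -2.0000]
Step 4: x=[4.5000 12.0000] v=[-7.0000 5.0000]
Step 5: x=[4.0000 12.0000] v=[-1.0000 0.0000]
Step 6: x=[7.5000 9.0000] v=[7.0000 -6.0000]
Step 7: x=[5.0000 9.5000] v=[-5.0000 1.0000]
Max displacement = 3.0000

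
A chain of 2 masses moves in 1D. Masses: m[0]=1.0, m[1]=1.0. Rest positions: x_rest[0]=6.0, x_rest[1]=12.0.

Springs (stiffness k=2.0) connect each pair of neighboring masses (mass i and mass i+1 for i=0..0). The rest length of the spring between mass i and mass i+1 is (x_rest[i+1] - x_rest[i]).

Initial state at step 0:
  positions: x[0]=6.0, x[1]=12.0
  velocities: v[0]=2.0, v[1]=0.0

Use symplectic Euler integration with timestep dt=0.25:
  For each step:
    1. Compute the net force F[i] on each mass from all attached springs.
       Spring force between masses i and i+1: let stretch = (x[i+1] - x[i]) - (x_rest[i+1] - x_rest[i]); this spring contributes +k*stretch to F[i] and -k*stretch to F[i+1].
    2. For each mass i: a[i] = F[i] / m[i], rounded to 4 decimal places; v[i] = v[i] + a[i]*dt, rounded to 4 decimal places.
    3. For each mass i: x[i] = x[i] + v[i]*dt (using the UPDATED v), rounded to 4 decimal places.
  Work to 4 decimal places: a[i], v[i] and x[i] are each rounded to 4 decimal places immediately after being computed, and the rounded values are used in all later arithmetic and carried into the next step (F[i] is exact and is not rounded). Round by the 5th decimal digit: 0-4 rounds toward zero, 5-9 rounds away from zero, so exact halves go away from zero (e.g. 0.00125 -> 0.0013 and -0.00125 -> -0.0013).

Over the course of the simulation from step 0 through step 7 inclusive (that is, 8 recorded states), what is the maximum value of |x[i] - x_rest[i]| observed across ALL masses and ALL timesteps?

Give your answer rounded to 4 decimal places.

Step 0: x=[6.0000 12.0000] v=[2.0000 0.0000]
Step 1: x=[6.5000 12.0000] v=[2.0000 0.0000]
Step 2: x=[6.9375 12.0625] v=[1.7500 0.2500]
Step 3: x=[7.2656 12.2344] v=[1.3125 0.6875]
Step 4: x=[7.4648 12.5352] v=[0.7969 1.2031]
Step 5: x=[7.5478 12.9522] v=[0.3321 1.6679]
Step 6: x=[7.5564 13.4436] v=[0.0343 1.9657]
Step 7: x=[7.5509 13.9491] v=[-0.0221 2.0221]
Max displacement = 1.9491

Answer: 1.9491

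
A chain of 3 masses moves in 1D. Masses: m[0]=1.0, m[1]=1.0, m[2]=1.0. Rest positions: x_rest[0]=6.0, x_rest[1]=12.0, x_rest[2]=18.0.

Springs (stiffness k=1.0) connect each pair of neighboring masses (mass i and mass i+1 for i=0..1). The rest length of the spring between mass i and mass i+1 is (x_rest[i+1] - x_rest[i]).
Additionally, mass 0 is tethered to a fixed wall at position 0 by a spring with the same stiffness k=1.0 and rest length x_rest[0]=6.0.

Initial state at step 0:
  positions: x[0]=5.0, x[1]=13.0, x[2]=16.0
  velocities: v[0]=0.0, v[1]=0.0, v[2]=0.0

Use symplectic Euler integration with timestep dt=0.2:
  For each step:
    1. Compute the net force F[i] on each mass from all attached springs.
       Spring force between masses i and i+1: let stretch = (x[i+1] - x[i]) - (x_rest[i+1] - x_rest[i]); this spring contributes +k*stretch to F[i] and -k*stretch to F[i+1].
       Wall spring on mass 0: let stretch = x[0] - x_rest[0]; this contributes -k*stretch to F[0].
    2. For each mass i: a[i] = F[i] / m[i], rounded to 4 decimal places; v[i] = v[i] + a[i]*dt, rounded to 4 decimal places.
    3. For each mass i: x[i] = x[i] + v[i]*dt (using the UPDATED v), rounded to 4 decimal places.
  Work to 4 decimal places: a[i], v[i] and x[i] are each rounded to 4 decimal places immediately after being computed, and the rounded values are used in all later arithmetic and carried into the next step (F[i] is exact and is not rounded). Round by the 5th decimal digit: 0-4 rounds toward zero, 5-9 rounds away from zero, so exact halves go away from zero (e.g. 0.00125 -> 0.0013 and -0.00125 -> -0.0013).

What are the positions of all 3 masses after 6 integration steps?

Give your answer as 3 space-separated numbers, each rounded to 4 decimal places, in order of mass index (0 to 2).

Step 0: x=[5.0000 13.0000 16.0000] v=[0.0000 0.0000 0.0000]
Step 1: x=[5.1200 12.8000 16.1200] v=[0.6000 -1.0000 0.6000]
Step 2: x=[5.3424 12.4256 16.3472] v=[1.1120 -1.8720 1.1360]
Step 3: x=[5.6344 11.9247 16.6575] v=[1.4602 -2.5043 1.5517]
Step 4: x=[5.9527 11.3615 17.0185] v=[1.5914 -2.8158 1.8051]
Step 5: x=[6.2492 10.8083 17.3932] v=[1.4826 -2.7662 1.8737]
Step 6: x=[6.4781 10.3361 17.7445] v=[1.1446 -2.3610 1.7567]

Answer: 6.4781 10.3361 17.7445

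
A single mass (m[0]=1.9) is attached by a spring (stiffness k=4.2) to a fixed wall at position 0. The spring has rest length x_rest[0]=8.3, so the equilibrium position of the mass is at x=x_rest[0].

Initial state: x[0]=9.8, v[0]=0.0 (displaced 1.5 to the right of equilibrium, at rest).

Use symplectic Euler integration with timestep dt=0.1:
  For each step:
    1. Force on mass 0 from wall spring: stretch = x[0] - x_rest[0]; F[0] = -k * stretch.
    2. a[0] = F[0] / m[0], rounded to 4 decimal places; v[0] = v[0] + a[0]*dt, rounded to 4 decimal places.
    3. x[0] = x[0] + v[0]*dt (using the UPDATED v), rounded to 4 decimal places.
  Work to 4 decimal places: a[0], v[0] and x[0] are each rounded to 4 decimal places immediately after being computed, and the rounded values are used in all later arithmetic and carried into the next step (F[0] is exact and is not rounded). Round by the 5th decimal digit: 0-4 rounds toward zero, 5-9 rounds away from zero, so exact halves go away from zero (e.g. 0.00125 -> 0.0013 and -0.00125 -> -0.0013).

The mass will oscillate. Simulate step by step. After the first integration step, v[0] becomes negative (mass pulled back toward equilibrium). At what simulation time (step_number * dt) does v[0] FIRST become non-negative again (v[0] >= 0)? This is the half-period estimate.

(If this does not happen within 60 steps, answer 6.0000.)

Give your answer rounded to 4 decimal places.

Step 0: x=[9.8000] v=[0.0000]
Step 1: x=[9.7668] v=[-0.3316]
Step 2: x=[9.7012] v=[-0.6558]
Step 3: x=[9.6047] v=[-0.9655]
Step 4: x=[9.4793] v=[-1.2539]
Step 5: x=[9.3278] v=[-1.5146]
Step 6: x=[9.1536] v=[-1.7418]
Step 7: x=[8.9606] v=[-1.9305]
Step 8: x=[8.7530] v=[-2.0765]
Step 9: x=[8.5353] v=[-2.1766]
Step 10: x=[8.3124] v=[-2.2286]
Step 11: x=[8.0893] v=[-2.2313]
Step 12: x=[7.8708] v=[-2.1847]
Step 13: x=[7.6618] v=[-2.0898]
Step 14: x=[7.4669] v=[-1.9487]
Step 15: x=[7.2905] v=[-1.7645]
Step 16: x=[7.1364] v=[-1.5414]
Step 17: x=[7.0080] v=[-1.2842]
Step 18: x=[6.9081] v=[-0.9986]
Step 19: x=[6.8390] v=[-0.6909]
Step 20: x=[6.8022] v=[-0.3679]
Step 21: x=[6.7985] v=[-0.0368]
Step 22: x=[6.8280] v=[0.2951]
First v>=0 after going negative at step 22, time=2.2000

Answer: 2.2000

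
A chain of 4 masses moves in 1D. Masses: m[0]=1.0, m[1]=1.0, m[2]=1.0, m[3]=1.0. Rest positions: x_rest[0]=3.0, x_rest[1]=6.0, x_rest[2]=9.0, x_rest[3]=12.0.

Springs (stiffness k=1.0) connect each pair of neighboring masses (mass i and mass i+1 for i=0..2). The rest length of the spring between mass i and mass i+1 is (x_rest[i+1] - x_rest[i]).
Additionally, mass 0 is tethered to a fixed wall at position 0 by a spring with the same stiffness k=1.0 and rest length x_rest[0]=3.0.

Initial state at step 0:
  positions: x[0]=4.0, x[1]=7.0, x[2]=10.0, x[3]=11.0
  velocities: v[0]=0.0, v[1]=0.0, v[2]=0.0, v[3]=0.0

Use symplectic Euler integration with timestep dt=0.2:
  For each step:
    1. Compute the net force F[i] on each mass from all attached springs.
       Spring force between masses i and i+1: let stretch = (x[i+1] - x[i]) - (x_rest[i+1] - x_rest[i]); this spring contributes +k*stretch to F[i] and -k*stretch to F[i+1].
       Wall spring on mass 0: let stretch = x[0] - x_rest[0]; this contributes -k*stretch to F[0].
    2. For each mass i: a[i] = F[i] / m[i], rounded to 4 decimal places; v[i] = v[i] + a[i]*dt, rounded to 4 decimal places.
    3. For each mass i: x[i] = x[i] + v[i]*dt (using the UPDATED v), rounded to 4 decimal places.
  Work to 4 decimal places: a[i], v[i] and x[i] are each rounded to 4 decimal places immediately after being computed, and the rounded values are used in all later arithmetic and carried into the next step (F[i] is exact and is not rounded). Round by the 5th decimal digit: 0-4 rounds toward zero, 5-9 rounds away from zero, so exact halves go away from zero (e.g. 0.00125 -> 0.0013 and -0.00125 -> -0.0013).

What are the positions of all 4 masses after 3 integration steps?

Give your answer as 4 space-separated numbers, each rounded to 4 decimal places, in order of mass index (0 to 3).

Step 0: x=[4.0000 7.0000 10.0000 11.0000] v=[0.0000 0.0000 0.0000 0.0000]
Step 1: x=[3.9600 7.0000 9.9200 11.0800] v=[-0.2000 0.0000 -0.4000 0.4000]
Step 2: x=[3.8832 6.9952 9.7696 11.2336] v=[-0.3840 -0.0240 -0.7520 0.7680]
Step 3: x=[3.7756 6.9769 9.5668 11.4486] v=[-0.5382 -0.0915 -1.0141 1.0752]

Answer: 3.7756 6.9769 9.5668 11.4486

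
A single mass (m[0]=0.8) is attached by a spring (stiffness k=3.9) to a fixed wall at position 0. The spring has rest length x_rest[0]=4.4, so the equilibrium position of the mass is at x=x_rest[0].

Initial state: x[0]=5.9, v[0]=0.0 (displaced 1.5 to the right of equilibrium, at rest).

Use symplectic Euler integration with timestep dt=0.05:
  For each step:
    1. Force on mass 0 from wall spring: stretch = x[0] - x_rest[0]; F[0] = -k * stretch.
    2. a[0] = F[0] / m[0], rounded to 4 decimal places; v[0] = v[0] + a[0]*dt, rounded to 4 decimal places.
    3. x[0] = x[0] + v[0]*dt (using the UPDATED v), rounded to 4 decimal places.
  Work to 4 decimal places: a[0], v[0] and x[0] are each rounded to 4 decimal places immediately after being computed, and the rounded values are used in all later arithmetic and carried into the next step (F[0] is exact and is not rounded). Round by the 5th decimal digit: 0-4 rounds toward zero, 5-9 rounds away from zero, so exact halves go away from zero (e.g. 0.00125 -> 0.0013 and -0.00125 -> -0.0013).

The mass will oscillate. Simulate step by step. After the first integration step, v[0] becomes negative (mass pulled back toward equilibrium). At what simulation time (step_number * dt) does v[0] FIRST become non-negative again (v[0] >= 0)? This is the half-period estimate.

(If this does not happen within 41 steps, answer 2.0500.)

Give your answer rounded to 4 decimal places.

Step 0: x=[5.9000] v=[0.0000]
Step 1: x=[5.8817] v=[-0.3656]
Step 2: x=[5.8454] v=[-0.7268]
Step 3: x=[5.7914] v=[-1.0791]
Step 4: x=[5.7205] v=[-1.4183]
Step 5: x=[5.6335] v=[-1.7402]
Step 6: x=[5.5315] v=[-2.0409]
Step 7: x=[5.4157] v=[-2.3167]
Step 8: x=[5.2875] v=[-2.5643]
Step 9: x=[5.1485] v=[-2.7806]
Step 10: x=[5.0004] v=[-2.9630]
Step 11: x=[4.8449] v=[-3.1094]
Step 12: x=[4.6840] v=[-3.2178]
Step 13: x=[4.5197] v=[-3.2870]
Step 14: x=[4.3539] v=[-3.3162]
Step 15: x=[4.1887] v=[-3.3050]
Step 16: x=[4.0260] v=[-3.2535]
Step 17: x=[3.8679] v=[-3.1623]
Step 18: x=[3.7163] v=[-3.0326]
Step 19: x=[3.5730] v=[-2.8660]
Step 20: x=[3.4398] v=[-2.6644]
Step 21: x=[3.3183] v=[-2.4304]
Step 22: x=[3.2100] v=[-2.1667]
Step 23: x=[3.1162] v=[-1.8766]
Step 24: x=[3.0380] v=[-1.5637]
Step 25: x=[2.9764] v=[-1.2317]
Step 26: x=[2.9322] v=[-0.8847]
Step 27: x=[2.9059] v=[-0.5269]
Step 28: x=[2.8978] v=[-0.1627]
Step 29: x=[2.9080] v=[0.2035]
First v>=0 after going negative at step 29, time=1.4500

Answer: 1.4500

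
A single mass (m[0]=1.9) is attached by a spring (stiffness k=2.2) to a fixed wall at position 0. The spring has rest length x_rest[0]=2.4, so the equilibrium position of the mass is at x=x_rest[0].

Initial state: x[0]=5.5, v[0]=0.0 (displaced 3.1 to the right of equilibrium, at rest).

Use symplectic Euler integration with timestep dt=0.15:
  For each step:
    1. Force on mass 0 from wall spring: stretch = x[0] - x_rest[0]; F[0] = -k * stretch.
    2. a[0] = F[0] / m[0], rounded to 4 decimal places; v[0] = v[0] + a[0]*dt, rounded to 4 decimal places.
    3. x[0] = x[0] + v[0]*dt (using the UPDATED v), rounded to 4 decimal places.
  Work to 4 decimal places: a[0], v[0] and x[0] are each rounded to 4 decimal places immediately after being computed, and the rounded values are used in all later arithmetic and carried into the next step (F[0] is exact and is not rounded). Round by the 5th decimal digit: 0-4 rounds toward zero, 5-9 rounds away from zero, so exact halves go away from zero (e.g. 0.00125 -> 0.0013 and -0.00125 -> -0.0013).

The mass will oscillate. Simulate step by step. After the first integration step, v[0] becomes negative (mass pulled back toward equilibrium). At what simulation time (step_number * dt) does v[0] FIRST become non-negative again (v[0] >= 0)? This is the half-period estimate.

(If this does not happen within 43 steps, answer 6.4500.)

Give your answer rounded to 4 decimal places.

Answer: 3.0000

Derivation:
Step 0: x=[5.5000] v=[0.0000]
Step 1: x=[5.4192] v=[-0.5384]
Step 2: x=[5.2598] v=[-1.0628]
Step 3: x=[5.0259] v=[-1.5595]
Step 4: x=[4.7236] v=[-2.0156]
Step 5: x=[4.3607] v=[-2.4192]
Step 6: x=[3.9467] v=[-2.7597]
Step 7: x=[3.4925] v=[-3.0283]
Step 8: x=[3.0098] v=[-3.2181]
Step 9: x=[2.5112] v=[-3.3240]
Step 10: x=[2.0097] v=[-3.3433]
Step 11: x=[1.5184] v=[-3.2755]
Step 12: x=[1.0500] v=[-3.1224]
Step 13: x=[0.6168] v=[-2.8879]
Step 14: x=[0.2301] v=[-2.5782]
Step 15: x=[-0.1001] v=[-2.2013]
Step 16: x=[-0.3652] v=[-1.7671]
Step 17: x=[-0.5582] v=[-1.2868]
Step 18: x=[-0.6742] v=[-0.7730]
Step 19: x=[-0.7101] v=[-0.2391]
Step 20: x=[-0.6649] v=[0.3011]
First v>=0 after going negative at step 20, time=3.0000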